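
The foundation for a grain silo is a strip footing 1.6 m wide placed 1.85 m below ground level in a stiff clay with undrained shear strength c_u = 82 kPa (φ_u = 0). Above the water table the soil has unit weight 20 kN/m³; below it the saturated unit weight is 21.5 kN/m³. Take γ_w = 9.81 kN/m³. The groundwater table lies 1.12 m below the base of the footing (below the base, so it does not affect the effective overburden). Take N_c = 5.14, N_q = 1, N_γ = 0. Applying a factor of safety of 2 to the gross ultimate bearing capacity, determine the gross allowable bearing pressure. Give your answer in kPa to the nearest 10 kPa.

q_all ≈ 230 kPa

q = γ·D_f = 20 × 1.85 = 37 kPa.
c·N_c = 82 × 5.14 = 421.48 kPa
q·N_q = 37 × 1 = 37 kPa
q_ult = 421.48 + 37 = 458.48 kPa.
q_all = q_ult / FS = 458.48 / 2 = 229.24 kPa.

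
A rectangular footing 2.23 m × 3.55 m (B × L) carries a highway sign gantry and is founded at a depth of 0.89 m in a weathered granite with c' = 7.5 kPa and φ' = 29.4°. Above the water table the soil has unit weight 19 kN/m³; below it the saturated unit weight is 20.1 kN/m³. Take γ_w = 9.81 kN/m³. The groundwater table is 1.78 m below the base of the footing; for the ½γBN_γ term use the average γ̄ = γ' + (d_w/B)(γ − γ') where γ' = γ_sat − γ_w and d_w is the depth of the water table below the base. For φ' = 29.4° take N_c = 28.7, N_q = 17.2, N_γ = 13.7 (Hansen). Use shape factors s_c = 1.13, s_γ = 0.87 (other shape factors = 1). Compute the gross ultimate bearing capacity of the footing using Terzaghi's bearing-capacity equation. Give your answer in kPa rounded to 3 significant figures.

q = γ·D_f = 19 × 0.89 = 16.91 kPa.
γ' = 10.29 kN/m³; averaging over the depth B below the base, γ̄ = γ' + (d_w/B)(γ − γ') = 17.242 kN/m³.
c·N_c·s_c = 7.5 × 28.7 × 1.13 = 243.23 kPa
q·N_q = 16.91 × 17.2 = 290.85 kPa
0.5·γ·B·N_γ·s_γ = 0.5 × 17.242 × 2.23 × 13.7 × 0.87 = 229.15 kPa
q_ult = 243.23 + 290.85 + 229.15 = 763.23 kPa.

q_ult ≈ 763 kPa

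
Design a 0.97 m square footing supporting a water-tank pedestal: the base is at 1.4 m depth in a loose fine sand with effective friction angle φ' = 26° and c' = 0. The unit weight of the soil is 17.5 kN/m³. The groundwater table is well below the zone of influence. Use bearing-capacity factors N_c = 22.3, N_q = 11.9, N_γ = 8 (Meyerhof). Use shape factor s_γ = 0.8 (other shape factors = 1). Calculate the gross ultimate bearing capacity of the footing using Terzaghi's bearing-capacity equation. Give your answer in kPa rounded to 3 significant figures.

q = γ·D_f = 17.5 × 1.4 = 24.5 kPa.
q·N_q = 24.5 × 11.9 = 291.55 kPa
0.5·γ·B·N_γ·s_γ = 0.5 × 17.5 × 0.97 × 8 × 0.8 = 54.32 kPa
q_ult = 291.55 + 54.32 = 345.87 kPa.

q_ult ≈ 346 kPa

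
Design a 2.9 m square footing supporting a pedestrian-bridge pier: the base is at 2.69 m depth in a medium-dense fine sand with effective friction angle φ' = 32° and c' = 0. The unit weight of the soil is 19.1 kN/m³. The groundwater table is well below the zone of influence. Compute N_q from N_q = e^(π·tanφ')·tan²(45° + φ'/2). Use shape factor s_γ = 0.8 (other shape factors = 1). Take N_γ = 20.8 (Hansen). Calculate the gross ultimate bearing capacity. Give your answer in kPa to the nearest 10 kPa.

q_ult ≈ 1650 kPa

tan32° = 0.6249, so N_q = e^(π×0.6249)·tan²(61°) = 7.121 × 3.255 = 23.18.
Overburden at base level: q = 19.1 × 2.69 = 51.379 kPa.
Surcharge term q·N_q = 51.379 × 23.177 = 1190.8 kPa; self-weight term 0.5·γ·B·N_γ·s_γ = 0.5 × 19.1 × 2.9 × 20.8 × 0.8 = 460.84 kPa.
q_ult = 1190.8 + 460.84 = 1651.6 kPa.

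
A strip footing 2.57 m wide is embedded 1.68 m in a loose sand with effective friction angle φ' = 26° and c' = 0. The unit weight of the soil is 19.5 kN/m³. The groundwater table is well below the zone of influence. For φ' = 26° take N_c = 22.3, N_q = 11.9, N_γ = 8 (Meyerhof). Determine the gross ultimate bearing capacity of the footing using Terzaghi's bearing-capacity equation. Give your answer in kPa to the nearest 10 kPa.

q_ult ≈ 590 kPa

Overburden at base level: q = 19.5 × 1.68 = 32.76 kPa.
Surcharge term q·N_q = 32.76 × 11.9 = 389.84 kPa; self-weight term 0.5·γ·B·N_γ = 0.5 × 19.5 × 2.57 × 8 = 200.46 kPa.
q_ult = 389.84 + 200.46 = 590.3 kPa.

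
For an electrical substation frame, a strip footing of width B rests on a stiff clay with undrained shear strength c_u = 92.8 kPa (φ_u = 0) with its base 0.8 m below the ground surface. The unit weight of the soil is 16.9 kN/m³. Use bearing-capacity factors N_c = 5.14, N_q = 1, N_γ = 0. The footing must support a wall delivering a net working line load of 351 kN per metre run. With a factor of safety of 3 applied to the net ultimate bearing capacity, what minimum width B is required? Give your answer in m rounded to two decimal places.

q = γ·D_f = 16.9 × 0.8 = 13.52 kPa.
c·N_c = 92.8 × 5.14 = 476.99 kPa
q·N_q = 13.52 × 1 = 13.52 kPa
q_ult = 476.99 + 13.52 = 490.51 kPa.
For φ = 0 the ½γBN_γ term vanishes, so q_ult is independent of B. q_net = 490.51 − 13.52 = 476.99 kPa; q_all(net) = 476.99/3 = 159 kPa.
Required width B = w / q_all(net) = 351 / 159 = 2.208 m.

B = 2.21 m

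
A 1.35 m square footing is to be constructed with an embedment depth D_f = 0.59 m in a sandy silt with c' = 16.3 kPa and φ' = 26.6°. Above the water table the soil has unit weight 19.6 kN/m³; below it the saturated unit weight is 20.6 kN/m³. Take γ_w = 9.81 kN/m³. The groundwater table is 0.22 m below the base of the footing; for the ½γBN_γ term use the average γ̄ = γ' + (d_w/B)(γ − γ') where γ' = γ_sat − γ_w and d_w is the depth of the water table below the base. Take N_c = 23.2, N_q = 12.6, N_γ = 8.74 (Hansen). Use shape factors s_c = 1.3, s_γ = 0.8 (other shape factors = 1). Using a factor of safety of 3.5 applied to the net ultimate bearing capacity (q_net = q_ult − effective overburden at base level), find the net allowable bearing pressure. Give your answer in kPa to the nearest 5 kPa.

q_all(net) ≈ 195 kPa

Overburden at base level: q = 19.6 × 0.59 = 11.564 kPa.
The water table is 0.22 m below the base (< B = 1.35 m), so the ½γBN_γ term uses γ̄ = γ' + (d_w/B)(γ − γ') = 10.79 + (0.22/1.35)(19.6 − 10.79) = 12.226 kN/m³.
Cohesion term c·N_c·s_c = 16.3 × 23.2 × 1.3 = 491.61 kPa; surcharge term q·N_q = 11.564 × 12.6 = 145.71 kPa; self-weight term 0.5·γ·B·N_γ·s_γ = 0.5 × 12.226 × 1.35 × 8.74 × 0.8 = 57.7 kPa.
q_ult = 491.61 + 145.71 + 57.7 = 695.01 kPa.
Net ultimate: q_net = 695.01 − 11.564 = 683.45 kPa.
q_all(net) = 683.45 / 3.5 = 195.27 kPa.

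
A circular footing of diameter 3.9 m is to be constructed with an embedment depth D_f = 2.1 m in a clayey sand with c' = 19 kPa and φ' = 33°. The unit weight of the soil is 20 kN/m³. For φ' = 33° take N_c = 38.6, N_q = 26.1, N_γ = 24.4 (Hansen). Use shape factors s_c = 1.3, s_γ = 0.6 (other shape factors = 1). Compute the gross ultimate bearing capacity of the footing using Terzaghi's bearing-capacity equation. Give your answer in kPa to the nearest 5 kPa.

q = γ·D_f = 20 × 2.1 = 42 kPa.
c·N_c·s_c = 19 × 38.6 × 1.3 = 953.42 kPa
q·N_q = 42 × 26.1 = 1096.2 kPa
0.5·γ·B·N_γ·s_γ = 0.5 × 20 × 3.9 × 24.4 × 0.6 = 570.96 kPa
q_ult = 953.42 + 1096.2 + 570.96 = 2620.6 kPa.

q_ult ≈ 2620 kPa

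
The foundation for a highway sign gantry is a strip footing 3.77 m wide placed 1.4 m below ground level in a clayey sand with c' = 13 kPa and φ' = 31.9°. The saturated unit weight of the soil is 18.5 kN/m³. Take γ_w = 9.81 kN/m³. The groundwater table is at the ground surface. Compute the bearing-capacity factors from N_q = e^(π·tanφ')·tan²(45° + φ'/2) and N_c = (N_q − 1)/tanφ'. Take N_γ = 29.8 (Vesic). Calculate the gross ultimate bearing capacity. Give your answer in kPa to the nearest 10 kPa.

q_ult ≈ 1220 kPa

tan31.9° = 0.6224, so N_q = e^(π×0.6224)·tan²(60.95°) = 7.067 × 3.241 = 22.91.
N_c = (22.91 − 1)/tan31.9° = 35.19.
With the water table at the surface the whole profile is submerged: γ' = 18.5 − 9.81 = 8.69 kN/m³, so q = γ'·D_f = 12.166 kPa; the same γ' applies in the ½γBN_γ term.
q_ult = c·N_c + q·N_q + 0.5·γ·B·N_γ
     = 13 × 35.194 + 12.166 × 22.907 + 0.5 × 8.69 × 3.77 × 29.8
     = 457.53 + 278.68 + 488.14 = 1224.3 kPa.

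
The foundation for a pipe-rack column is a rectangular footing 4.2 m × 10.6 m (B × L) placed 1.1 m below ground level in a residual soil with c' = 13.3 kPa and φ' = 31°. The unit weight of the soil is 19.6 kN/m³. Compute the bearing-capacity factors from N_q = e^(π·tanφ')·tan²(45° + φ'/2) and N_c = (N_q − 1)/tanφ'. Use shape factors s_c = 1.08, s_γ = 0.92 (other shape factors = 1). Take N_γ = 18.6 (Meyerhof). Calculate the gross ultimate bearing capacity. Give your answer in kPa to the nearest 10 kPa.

tan31° = 0.6009, so N_q = e^(π×0.6009)·tan²(60.5°) = 6.604 × 3.124 = 20.63.
N_c = (20.63 − 1)/tan31° = 32.67.
Effective surcharge at the founding depth q = γ·D_f = 19.6 × 1.1 = 21.56 kPa.
q_ult = c·N_c·s_c + q·N_q + 0.5·γ·B·N_γ·s_γ
     = 13.3 × 32.671 × 1.08 + 21.56 × 20.631 + 0.5 × 19.6 × 4.2 × 18.6 × 0.92
     = 469.29 + 444.8 + 704.33 = 1618.4 kPa.

q_ult ≈ 1620 kPa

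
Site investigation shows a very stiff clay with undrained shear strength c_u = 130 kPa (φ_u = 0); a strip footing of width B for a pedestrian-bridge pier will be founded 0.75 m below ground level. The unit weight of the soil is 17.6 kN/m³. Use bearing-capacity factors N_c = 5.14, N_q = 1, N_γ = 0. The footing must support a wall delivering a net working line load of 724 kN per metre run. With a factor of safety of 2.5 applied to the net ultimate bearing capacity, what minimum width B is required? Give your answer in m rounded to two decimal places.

B = 2.71 m

Effective surcharge at the founding depth q = γ·D_f = 17.6 × 0.75 = 13.2 kPa.
q_ult = c·N_c + q·N_q
     = 130 × 5.14 + 13.2 × 1
     = 668.2 + 13.2 = 681.4 kPa.
For φ = 0 the ½γBN_γ term vanishes, so q_ult is independent of B. q_net = 681.4 − 13.2 = 668.2 kPa; q_all(net) = 668.2/2.5 = 267.28 kPa.
Required width B = w / q_all(net) = 724 / 267.28 = 2.709 m.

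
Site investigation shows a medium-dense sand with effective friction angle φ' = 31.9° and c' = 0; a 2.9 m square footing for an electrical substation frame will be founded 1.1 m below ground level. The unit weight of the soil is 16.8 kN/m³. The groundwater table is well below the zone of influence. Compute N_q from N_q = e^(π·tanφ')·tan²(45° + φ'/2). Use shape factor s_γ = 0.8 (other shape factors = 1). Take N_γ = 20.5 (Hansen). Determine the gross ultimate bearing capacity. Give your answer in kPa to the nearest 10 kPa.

q_ult ≈ 820 kPa

tan31.9° = 0.6224, so N_q = e^(π×0.6224)·tan²(60.95°) = 7.067 × 3.241 = 22.91.
q = γ·D_f = 16.8 × 1.1 = 18.48 kPa.
q·N_q = 18.48 × 22.907 = 423.31 kPa
0.5·γ·B·N_γ·s_γ = 0.5 × 16.8 × 2.9 × 20.5 × 0.8 = 399.5 kPa
q_ult = 423.31 + 399.5 = 822.82 kPa.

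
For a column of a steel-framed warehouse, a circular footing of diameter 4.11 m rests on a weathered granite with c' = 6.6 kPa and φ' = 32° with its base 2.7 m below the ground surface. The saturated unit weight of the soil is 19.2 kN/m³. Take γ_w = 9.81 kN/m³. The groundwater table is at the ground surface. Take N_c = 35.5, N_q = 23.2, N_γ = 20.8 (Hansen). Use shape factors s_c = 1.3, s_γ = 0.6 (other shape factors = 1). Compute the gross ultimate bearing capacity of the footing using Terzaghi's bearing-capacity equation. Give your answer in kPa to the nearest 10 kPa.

q_ult ≈ 1130 kPa

γ' = 19.2 − 9.81 = 9.39 kN/m³ (submerged throughout). q = 9.39 × 2.7 = 25.353 kPa; the same γ' applies in the ½γBN_γ term.
c·N_c·s_c = 6.6 × 35.5 × 1.3 = 304.59 kPa
q·N_q = 25.353 × 23.2 = 588.19 kPa
0.5·γ·B·N_γ·s_γ = 0.5 × 9.39 × 4.11 × 20.8 × 0.6 = 240.82 kPa
q_ult = 304.59 + 588.19 + 240.82 = 1133.6 kPa.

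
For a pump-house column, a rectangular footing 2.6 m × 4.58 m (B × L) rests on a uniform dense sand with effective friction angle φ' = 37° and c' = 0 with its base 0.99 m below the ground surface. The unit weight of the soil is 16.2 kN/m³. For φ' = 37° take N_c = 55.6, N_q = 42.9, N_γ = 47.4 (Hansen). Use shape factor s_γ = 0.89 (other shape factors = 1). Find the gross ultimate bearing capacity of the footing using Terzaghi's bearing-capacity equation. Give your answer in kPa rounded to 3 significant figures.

q_ult ≈ 1580 kPa

Overburden at base level: q = 16.2 × 0.99 = 16.038 kPa.
Surcharge term q·N_q = 16.038 × 42.9 = 688.03 kPa; self-weight term 0.5·γ·B·N_γ·s_γ = 0.5 × 16.2 × 2.6 × 47.4 × 0.89 = 888.44 kPa.
q_ult = 688.03 + 888.44 = 1576.5 kPa.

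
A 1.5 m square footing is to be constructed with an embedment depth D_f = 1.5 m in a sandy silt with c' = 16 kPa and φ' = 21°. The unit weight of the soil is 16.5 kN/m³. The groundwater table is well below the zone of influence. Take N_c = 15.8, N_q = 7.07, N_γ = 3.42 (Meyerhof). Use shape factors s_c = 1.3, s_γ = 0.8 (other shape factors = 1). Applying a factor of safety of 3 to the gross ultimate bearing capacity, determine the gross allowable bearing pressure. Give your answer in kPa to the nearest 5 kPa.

Overburden at base level: q = 16.5 × 1.5 = 24.75 kPa.
Cohesion term c·N_c·s_c = 16 × 15.8 × 1.3 = 328.64 kPa; surcharge term q·N_q = 24.75 × 7.07 = 174.98 kPa; self-weight term 0.5·γ·B·N_γ·s_γ = 0.5 × 16.5 × 1.5 × 3.42 × 0.8 = 33.858 kPa.
q_ult = 328.64 + 174.98 + 33.858 = 537.48 kPa.
q_all = q_ult / FS = 537.48 / 3 = 179.16 kPa.

q_all ≈ 180 kPa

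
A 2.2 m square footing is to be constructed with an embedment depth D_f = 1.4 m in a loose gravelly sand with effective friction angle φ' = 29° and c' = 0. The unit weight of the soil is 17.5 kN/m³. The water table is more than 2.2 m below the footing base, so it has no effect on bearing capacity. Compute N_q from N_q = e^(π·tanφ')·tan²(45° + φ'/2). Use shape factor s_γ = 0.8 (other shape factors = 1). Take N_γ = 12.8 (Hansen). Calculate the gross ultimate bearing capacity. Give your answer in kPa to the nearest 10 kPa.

tan29° = 0.5543, so N_q = e^(π×0.5543)·tan²(59.5°) = 5.705 × 2.882 = 16.44.
q = γ·D_f = 17.5 × 1.4 = 24.5 kPa.
q·N_q = 24.5 × 16.443 = 402.86 kPa
0.5·γ·B·N_γ·s_γ = 0.5 × 17.5 × 2.2 × 12.8 × 0.8 = 197.12 kPa
q_ult = 402.86 + 197.12 = 599.98 kPa.

q_ult ≈ 600 kPa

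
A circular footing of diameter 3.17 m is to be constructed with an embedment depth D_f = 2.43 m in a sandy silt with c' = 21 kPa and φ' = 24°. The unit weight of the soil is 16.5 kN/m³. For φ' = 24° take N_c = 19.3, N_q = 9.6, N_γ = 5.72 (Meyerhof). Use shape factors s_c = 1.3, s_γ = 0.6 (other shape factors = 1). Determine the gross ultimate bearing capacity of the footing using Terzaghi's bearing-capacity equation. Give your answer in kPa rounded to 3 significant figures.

q_ult ≈ 1000 kPa

q = γ·D_f = 16.5 × 2.43 = 40.095 kPa.
c·N_c·s_c = 21 × 19.3 × 1.3 = 526.89 kPa
q·N_q = 40.095 × 9.6 = 384.91 kPa
0.5·γ·B·N_γ·s_γ = 0.5 × 16.5 × 3.17 × 5.72 × 0.6 = 89.755 kPa
q_ult = 526.89 + 384.91 + 89.755 = 1001.6 kPa.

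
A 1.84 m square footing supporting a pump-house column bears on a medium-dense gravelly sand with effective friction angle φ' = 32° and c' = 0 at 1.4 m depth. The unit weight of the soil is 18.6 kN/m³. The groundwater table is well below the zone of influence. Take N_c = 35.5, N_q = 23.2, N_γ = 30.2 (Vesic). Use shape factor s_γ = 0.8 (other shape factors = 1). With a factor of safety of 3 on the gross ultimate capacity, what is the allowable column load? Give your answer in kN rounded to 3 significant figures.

P_all ≈ 1150 kN

q = γ·D_f = 18.6 × 1.4 = 26.04 kPa.
q·N_q = 26.04 × 23.2 = 604.13 kPa
0.5·γ·B·N_γ·s_γ = 0.5 × 18.6 × 1.84 × 30.2 × 0.8 = 413.43 kPa
q_ult = 604.13 + 413.43 = 1017.6 kPa.
Gross allowable pressure q_all = 1017.6 / 3 = 339.18 kPa.
Footing area = 3.3856 m², so allowable column load = 339.18 × 3.3856 = 1148.3 kN.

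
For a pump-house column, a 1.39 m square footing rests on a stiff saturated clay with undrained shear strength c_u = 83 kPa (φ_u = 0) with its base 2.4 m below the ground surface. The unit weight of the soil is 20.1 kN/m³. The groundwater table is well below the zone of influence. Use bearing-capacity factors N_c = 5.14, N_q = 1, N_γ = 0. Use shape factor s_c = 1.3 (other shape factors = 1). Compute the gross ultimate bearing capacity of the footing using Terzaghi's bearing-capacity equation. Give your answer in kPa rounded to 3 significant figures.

Overburden at base level: q = 20.1 × 2.4 = 48.24 kPa.
Cohesion term c·N_c·s_c = 83 × 5.14 × 1.3 = 554.61 kPa; surcharge term q·N_q = 48.24 × 1 = 48.24 kPa.
q_ult = 554.61 + 48.24 = 602.85 kPa.

q_ult ≈ 603 kPa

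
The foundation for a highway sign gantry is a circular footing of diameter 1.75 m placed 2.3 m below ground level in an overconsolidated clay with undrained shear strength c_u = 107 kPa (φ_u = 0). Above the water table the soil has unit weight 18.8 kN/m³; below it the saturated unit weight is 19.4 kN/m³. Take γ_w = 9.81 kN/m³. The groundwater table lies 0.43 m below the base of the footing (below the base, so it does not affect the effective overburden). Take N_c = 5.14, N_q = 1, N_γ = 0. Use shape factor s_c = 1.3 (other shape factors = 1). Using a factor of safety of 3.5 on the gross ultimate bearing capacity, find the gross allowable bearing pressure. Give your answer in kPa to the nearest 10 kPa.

q_all ≈ 220 kPa

q = γ·D_f = 18.8 × 2.3 = 43.24 kPa.
c·N_c·s_c = 107 × 5.14 × 1.3 = 714.97 kPa
q·N_q = 43.24 × 1 = 43.24 kPa
q_ult = 714.97 + 43.24 = 758.21 kPa.
q_all = 758.21 / 3.5 = 216.63 kPa.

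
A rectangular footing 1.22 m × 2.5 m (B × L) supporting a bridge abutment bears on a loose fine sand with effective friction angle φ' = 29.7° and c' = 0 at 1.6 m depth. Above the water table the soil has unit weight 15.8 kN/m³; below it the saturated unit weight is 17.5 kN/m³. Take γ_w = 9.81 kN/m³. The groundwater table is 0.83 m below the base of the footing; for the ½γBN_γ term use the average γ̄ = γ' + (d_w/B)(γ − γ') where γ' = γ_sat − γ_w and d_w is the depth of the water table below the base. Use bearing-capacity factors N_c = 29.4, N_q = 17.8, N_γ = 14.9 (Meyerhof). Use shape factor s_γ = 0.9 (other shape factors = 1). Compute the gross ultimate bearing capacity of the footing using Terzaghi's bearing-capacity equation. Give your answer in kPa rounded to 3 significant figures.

q = γ·D_f = 15.8 × 1.6 = 25.28 kPa.
γ' = 7.69 kN/m³; averaging over the depth B below the base, γ̄ = γ' + (d_w/B)(γ − γ') = 13.207 kN/m³.
q·N_q = 25.28 × 17.8 = 449.98 kPa
0.5·γ·B·N_γ·s_γ = 0.5 × 13.207 × 1.22 × 14.9 × 0.9 = 108.04 kPa
q_ult = 449.98 + 108.04 = 558.02 kPa.

q_ult ≈ 558 kPa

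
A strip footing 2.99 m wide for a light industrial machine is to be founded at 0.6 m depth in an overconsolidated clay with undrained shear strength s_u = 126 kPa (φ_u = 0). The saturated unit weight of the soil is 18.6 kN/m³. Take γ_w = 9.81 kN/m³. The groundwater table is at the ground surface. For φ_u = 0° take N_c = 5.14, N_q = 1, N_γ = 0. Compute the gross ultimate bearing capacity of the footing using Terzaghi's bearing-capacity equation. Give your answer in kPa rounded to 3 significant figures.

q_ult ≈ 653 kPa

Water table at ground surface, so effective unit weight γ' = 18.6 − 9.81 = 8.79 kN/m³ is used throughout; overburden q = 8.79 × 0.6 = 5.274 kPa.
Cohesion term c·N_c = 126 × 5.14 = 647.64 kPa; surcharge term q·N_q = 5.274 × 1 = 5.274 kPa.
q_ult = 647.64 + 5.274 = 652.91 kPa.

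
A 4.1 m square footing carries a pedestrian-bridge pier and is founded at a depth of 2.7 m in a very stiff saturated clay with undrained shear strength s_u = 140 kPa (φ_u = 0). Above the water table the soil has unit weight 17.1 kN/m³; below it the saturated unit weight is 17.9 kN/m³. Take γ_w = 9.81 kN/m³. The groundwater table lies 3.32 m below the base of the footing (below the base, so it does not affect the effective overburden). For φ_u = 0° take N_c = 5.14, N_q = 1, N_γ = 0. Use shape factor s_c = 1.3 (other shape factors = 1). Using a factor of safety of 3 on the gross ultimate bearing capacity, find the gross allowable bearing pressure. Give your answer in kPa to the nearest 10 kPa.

q_all ≈ 330 kPa

q = γ·D_f = 17.1 × 2.7 = 46.17 kPa.
c·N_c·s_c = 140 × 5.14 × 1.3 = 935.48 kPa
q·N_q = 46.17 × 1 = 46.17 kPa
q_ult = 935.48 + 46.17 = 981.65 kPa.
q_all = 981.65 / 3 = 327.22 kPa.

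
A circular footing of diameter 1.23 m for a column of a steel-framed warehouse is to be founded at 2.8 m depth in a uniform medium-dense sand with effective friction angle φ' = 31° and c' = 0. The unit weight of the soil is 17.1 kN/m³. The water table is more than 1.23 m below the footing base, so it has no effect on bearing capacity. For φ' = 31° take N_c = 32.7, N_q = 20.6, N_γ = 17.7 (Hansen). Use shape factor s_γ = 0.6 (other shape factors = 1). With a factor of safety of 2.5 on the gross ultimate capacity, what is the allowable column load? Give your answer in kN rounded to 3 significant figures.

P_all ≈ 522 kN

q = γ·D_f = 17.1 × 2.8 = 47.88 kPa.
q·N_q = 47.88 × 20.6 = 986.33 kPa
0.5·γ·B·N_γ·s_γ = 0.5 × 17.1 × 1.23 × 17.7 × 0.6 = 111.69 kPa
q_ult = 986.33 + 111.69 = 1098 kPa.
Gross allowable pressure q_all = 1098 / 2.5 = 439.21 kPa.
Footing area = 1.1882 m², so allowable column load = 439.21 × 1.1882 = 521.86 kN.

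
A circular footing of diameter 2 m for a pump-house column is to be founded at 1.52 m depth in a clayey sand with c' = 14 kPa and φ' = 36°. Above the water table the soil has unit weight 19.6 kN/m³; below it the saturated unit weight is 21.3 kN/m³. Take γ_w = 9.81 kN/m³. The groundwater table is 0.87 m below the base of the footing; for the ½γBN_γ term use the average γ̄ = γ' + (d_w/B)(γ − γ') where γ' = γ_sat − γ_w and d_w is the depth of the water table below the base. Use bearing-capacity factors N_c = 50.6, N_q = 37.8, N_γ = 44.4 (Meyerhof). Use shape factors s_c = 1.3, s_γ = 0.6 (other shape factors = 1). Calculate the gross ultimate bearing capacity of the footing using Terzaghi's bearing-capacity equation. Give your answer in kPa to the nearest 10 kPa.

q_ult ≈ 2450 kPa

q = γ·D_f = 19.6 × 1.52 = 29.792 kPa.
γ' = 11.49 kN/m³; averaging over the depth B below the base, γ̄ = γ' + (d_w/B)(γ − γ') = 15.018 kN/m³.
c·N_c·s_c = 14 × 50.6 × 1.3 = 920.92 kPa
q·N_q = 29.792 × 37.8 = 1126.1 kPa
0.5·γ·B·N_γ·s_γ = 0.5 × 15.018 × 2 × 44.4 × 0.6 = 400.08 kPa
q_ult = 920.92 + 1126.1 + 400.08 = 2447.1 kPa.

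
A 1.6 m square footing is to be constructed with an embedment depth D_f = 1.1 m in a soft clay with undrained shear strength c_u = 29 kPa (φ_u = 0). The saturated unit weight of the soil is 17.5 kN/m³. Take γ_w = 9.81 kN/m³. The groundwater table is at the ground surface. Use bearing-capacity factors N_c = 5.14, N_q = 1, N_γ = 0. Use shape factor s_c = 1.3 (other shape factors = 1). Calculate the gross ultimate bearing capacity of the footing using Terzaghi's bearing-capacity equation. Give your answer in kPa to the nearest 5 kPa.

q_ult ≈ 200 kPa

With the water table at the surface the whole profile is submerged: γ' = 17.5 − 9.81 = 7.69 kN/m³, so q = γ'·D_f = 8.459 kPa.
q_ult = c·N_c·s_c + q·N_q
     = 29 × 5.14 × 1.3 + 8.459 × 1
     = 193.78 + 8.459 = 202.24 kPa.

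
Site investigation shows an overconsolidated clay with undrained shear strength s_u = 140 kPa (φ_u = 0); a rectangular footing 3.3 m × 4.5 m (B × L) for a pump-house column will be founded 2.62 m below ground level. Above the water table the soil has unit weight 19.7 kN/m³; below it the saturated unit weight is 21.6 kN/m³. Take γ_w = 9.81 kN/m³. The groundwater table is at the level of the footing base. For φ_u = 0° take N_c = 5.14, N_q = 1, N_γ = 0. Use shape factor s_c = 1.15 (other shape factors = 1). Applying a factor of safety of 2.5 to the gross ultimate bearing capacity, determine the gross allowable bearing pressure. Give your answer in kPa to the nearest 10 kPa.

Overburden at base level: q = 19.7 × 2.62 = 51.614 kPa.
Cohesion term c·N_c·s_c = 140 × 5.14 × 1.15 = 827.54 kPa; surcharge term q·N_q = 51.614 × 1 = 51.614 kPa.
q_ult = 827.54 + 51.614 = 879.15 kPa.
q_all = q_ult / FS = 879.15 / 2.5 = 351.66 kPa.

q_all ≈ 350 kPa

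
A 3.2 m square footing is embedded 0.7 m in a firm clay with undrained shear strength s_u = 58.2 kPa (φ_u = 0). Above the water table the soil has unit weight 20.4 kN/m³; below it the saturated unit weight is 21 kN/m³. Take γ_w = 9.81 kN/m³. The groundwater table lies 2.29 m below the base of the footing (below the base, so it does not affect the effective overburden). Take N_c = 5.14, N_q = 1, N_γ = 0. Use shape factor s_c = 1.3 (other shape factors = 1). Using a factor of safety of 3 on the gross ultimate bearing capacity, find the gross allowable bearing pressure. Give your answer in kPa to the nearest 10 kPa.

q_all ≈ 130 kPa

Effective surcharge at the founding depth q = γ·D_f = 20.4 × 0.7 = 14.28 kPa.
q_ult = c·N_c·s_c + q·N_q
     = 58.2 × 5.14 × 1.3 + 14.28 × 1
     = 388.89 + 14.28 = 403.17 kPa.
q_all = 403.17 / 3 = 134.39 kPa.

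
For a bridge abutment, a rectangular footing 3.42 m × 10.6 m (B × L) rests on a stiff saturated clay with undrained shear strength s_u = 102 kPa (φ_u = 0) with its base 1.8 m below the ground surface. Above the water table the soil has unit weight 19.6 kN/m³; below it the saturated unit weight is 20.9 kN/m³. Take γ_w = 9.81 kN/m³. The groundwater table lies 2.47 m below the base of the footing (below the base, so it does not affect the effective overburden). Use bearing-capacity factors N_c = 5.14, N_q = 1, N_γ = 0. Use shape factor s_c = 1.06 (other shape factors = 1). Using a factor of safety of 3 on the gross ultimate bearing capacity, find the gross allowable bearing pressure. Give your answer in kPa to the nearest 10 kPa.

q = γ·D_f = 19.6 × 1.8 = 35.28 kPa.
c·N_c·s_c = 102 × 5.14 × 1.06 = 555.74 kPa
q·N_q = 35.28 × 1 = 35.28 kPa
q_ult = 555.74 + 35.28 = 591.02 kPa.
q_all = 591.02 / 3 = 197.01 kPa.

q_all ≈ 200 kPa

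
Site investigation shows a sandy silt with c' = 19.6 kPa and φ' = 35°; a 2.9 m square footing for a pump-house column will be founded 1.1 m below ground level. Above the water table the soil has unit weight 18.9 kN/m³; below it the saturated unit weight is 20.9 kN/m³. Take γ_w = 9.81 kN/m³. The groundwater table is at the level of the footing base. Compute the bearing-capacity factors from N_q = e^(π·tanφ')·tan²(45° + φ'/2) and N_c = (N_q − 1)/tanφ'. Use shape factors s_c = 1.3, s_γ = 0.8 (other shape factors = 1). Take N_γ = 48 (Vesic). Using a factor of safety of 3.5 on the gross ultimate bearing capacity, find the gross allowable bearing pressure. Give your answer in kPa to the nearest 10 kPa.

q_all ≈ 710 kPa

N_q = e^(π·tan35°)·tan²(62.5°) = 33.3; N_c = (N_q − 1)/tanφ' = 46.12.
Effective surcharge at the founding depth q = γ·D_f = 18.9 × 1.1 = 20.79 kPa.
The water table coincides with the base, so in the self-weight term γ → γ' = 11.09 kN/m³.
q_ult = c·N_c·s_c + q·N_q + 0.5·γ·B·N_γ·s_γ
     = 19.6 × 46.124 × 1.3 + 20.79 × 33.296 + 0.5 × 11.09 × 2.9 × 48 × 0.8
     = 1175.2 + 692.23 + 617.49 = 2484.9 kPa.
q_all = 2484.9 / 3.5 = 709.98 kPa.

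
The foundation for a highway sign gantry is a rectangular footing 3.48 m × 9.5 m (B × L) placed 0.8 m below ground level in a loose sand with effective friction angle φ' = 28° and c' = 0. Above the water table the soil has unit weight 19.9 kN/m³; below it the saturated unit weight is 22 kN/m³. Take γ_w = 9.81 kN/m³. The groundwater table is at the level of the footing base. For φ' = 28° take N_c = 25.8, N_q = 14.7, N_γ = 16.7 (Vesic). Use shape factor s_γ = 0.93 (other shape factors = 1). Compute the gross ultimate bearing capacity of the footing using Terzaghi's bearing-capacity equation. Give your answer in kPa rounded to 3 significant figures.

q_ult ≈ 563 kPa

q = γ·D_f = 19.9 × 0.8 = 15.92 kPa.
For the ½γBN_γ term take γ' = 22 − 9.81 = 12.19 kN/m³ (soil below base is submerged).
q·N_q = 15.92 × 14.7 = 234.02 kPa
0.5·γ·B·N_γ·s_γ = 0.5 × 12.19 × 3.48 × 16.7 × 0.93 = 329.42 kPa
q_ult = 234.02 + 329.42 = 563.45 kPa.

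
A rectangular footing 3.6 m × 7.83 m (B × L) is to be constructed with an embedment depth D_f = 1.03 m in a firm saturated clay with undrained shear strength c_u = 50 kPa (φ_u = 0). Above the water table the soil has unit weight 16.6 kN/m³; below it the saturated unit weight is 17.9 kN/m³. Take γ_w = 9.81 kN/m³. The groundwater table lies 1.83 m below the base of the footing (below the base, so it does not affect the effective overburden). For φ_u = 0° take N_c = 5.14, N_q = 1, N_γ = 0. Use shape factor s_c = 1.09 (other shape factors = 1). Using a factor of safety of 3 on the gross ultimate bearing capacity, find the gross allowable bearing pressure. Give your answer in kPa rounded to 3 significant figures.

Overburden at base level: q = 16.6 × 1.03 = 17.098 kPa.
Cohesion term c·N_c·s_c = 50 × 5.14 × 1.09 = 280.13 kPa; surcharge term q·N_q = 17.098 × 1 = 17.098 kPa.
q_ult = 280.13 + 17.098 = 297.23 kPa.
q_all = 297.23 / 3 = 99.076 kPa.

q_all ≈ 99.1 kPa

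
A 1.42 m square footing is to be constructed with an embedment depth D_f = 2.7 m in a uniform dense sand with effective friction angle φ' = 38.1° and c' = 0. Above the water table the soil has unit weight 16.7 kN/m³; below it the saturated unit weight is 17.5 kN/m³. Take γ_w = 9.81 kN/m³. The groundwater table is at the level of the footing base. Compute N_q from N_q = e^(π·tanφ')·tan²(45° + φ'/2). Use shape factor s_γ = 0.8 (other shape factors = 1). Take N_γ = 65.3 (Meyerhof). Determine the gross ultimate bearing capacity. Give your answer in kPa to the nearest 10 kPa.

q_ult ≈ 2520 kPa

tan38.1° = 0.7841, so N_q = e^(π×0.7841)·tan²(64.05°) = 11.744 × 4.222 = 49.59.
Effective surcharge at the founding depth q = γ·D_f = 16.7 × 2.7 = 45.09 kPa.
The water table coincides with the base, so in the self-weight term γ → γ' = 7.69 kN/m³.
q_ult = q·N_q + 0.5·γ·B·N_γ·s_γ
     = 45.09 × 49.587 + 0.5 × 7.69 × 1.42 × 65.3 × 0.8
     = 2235.9 + 285.23 = 2521.1 kPa.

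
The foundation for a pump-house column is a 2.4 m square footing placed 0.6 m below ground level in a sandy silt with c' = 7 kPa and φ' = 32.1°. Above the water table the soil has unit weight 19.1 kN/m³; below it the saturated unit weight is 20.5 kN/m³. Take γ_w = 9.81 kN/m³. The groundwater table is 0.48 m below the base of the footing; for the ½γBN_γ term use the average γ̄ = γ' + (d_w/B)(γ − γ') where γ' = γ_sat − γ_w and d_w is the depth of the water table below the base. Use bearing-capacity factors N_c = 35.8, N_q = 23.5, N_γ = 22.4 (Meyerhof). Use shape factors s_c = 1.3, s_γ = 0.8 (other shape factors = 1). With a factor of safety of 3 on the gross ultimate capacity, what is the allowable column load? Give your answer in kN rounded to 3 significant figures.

Effective surcharge at the founding depth q = γ·D_f = 19.1 × 0.6 = 11.46 kPa.
With d_w = 0.48 m < B, γ̄ = 10.69 + (0.48/2.4) × (19.1 − 10.69) = 12.372 kN/m³.
q_ult = c·N_c·s_c + q·N_q + 0.5·γ·B·N_γ·s_γ
     = 7 × 35.8 × 1.3 + 11.46 × 23.5 + 0.5 × 12.372 × 2.4 × 22.4 × 0.8
     = 325.78 + 269.31 + 266.05 = 861.14 kPa.
Gross allowable pressure q_all = 861.14 / 3 = 287.05 kPa.
Footing area = 5.76 m², so allowable column load = 287.05 × 5.76 = 1653.4 kN.

P_all ≈ 1650 kN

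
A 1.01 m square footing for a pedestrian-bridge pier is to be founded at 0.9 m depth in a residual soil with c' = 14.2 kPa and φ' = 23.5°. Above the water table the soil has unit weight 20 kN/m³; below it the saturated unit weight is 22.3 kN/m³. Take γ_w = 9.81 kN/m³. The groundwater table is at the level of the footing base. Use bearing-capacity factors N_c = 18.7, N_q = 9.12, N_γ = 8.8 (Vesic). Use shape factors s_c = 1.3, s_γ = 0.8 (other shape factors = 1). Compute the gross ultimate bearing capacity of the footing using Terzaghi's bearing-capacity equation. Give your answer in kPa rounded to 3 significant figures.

q_ult ≈ 554 kPa

Effective surcharge at the founding depth q = γ·D_f = 20 × 0.9 = 18 kPa.
The water table coincides with the base, so in the self-weight term γ → γ' = 12.49 kN/m³.
q_ult = c·N_c·s_c + q·N_q + 0.5·γ·B·N_γ·s_γ
     = 14.2 × 18.7 × 1.3 + 18 × 9.12 + 0.5 × 12.49 × 1.01 × 8.8 × 0.8
     = 345.2 + 164.16 + 44.404 = 553.77 kPa.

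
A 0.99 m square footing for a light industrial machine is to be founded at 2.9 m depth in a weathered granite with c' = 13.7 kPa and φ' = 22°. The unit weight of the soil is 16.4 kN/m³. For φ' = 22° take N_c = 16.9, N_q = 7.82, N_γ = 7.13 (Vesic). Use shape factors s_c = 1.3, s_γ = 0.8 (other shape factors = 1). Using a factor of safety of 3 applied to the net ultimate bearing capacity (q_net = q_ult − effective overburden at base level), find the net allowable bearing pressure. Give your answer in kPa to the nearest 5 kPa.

Effective surcharge at the founding depth q = γ·D_f = 16.4 × 2.9 = 47.56 kPa.
q_ult = c·N_c·s_c + q·N_q + 0.5·γ·B·N_γ·s_γ
     = 13.7 × 16.9 × 1.3 + 47.56 × 7.82 + 0.5 × 16.4 × 0.99 × 7.13 × 0.8
     = 300.99 + 371.92 + 46.305 = 719.21 kPa.
Net ultimate: q_net = 719.21 − 47.56 = 671.65 kPa.
q_all(net) = 671.65 / 3 = 223.88 kPa.

q_all(net) ≈ 225 kPa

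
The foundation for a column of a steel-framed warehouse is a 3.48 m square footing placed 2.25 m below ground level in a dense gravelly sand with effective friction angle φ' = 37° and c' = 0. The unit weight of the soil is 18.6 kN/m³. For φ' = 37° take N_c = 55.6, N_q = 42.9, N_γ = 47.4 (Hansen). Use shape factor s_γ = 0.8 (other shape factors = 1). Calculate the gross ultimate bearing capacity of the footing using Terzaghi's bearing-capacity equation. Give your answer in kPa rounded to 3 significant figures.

Overburden at base level: q = 18.6 × 2.25 = 41.85 kPa.
Surcharge term q·N_q = 41.85 × 42.9 = 1795.4 kPa; self-weight term 0.5·γ·B·N_γ·s_γ = 0.5 × 18.6 × 3.48 × 47.4 × 0.8 = 1227.2 kPa.
q_ult = 1795.4 + 1227.2 = 3022.6 kPa.

q_ult ≈ 3020 kPa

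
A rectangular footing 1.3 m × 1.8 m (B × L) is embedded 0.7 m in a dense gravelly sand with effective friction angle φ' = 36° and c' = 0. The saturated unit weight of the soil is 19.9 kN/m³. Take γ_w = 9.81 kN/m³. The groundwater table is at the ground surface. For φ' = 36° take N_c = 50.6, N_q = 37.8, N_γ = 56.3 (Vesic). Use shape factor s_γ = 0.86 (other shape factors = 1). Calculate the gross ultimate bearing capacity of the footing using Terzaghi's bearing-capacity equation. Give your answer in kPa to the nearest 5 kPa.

q_ult ≈ 585 kPa

Water table at ground surface, so effective unit weight γ' = 19.9 − 9.81 = 10.09 kN/m³ is used throughout; overburden q = 10.09 × 0.7 = 7.063 kPa; the same γ' applies in the ½γBN_γ term.
Surcharge term q·N_q = 7.063 × 37.8 = 266.98 kPa; self-weight term 0.5·γ·B·N_γ·s_γ = 0.5 × 10.09 × 1.3 × 56.3 × 0.86 = 317.55 kPa.
q_ult = 266.98 + 317.55 = 584.53 kPa.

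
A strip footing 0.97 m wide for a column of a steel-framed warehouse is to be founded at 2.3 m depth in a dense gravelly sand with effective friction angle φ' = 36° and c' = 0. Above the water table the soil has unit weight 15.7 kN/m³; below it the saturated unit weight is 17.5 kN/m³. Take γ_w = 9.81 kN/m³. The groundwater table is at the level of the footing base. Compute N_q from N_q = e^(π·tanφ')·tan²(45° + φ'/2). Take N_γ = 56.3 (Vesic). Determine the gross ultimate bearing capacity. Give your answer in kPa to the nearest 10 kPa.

tan36° = 0.7265, so N_q = e^(π×0.7265)·tan²(63°) = 9.801 × 3.852 = 37.75.
q = γ·D_f = 15.7 × 2.3 = 36.11 kPa.
For the ½γBN_γ term take γ' = 17.5 − 9.81 = 7.69 kN/m³ (soil below base is submerged).
q·N_q = 36.11 × 37.752 = 1363.2 kPa
0.5·γ·B·N_γ = 0.5 × 7.69 × 0.97 × 56.3 = 209.98 kPa
q_ult = 1363.2 + 209.98 = 1573.2 kPa.

q_ult ≈ 1570 kPa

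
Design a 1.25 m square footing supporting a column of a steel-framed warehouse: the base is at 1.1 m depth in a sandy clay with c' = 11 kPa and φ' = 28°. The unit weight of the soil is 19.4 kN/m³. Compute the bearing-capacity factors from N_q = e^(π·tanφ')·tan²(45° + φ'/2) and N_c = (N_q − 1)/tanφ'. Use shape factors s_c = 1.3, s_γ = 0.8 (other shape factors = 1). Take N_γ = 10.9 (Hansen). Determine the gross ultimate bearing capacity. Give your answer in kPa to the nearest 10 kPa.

tan28° = 0.5317, so N_q = e^(π×0.5317)·tan²(59°) = 5.314 × 2.77 = 14.72.
N_c = (14.72 − 1)/tan28° = 25.8.
Overburden at base level: q = 19.4 × 1.1 = 21.34 kPa.
Cohesion term c·N_c·s_c = 11 × 25.803 × 1.3 = 368.99 kPa; surcharge term q·N_q = 21.34 × 14.72 = 314.12 kPa; self-weight term 0.5·γ·B·N_γ·s_γ = 0.5 × 19.4 × 1.25 × 10.9 × 0.8 = 105.73 kPa.
q_ult = 368.99 + 314.12 + 105.73 = 788.84 kPa.

q_ult ≈ 790 kPa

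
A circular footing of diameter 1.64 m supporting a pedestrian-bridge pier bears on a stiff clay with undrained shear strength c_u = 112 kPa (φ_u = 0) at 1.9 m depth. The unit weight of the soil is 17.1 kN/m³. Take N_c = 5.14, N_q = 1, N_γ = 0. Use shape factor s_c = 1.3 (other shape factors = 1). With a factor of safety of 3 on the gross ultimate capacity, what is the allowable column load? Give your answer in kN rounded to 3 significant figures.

P_all ≈ 550 kN

q = γ·D_f = 17.1 × 1.9 = 32.49 kPa.
c·N_c·s_c = 112 × 5.14 × 1.3 = 748.38 kPa
q·N_q = 32.49 × 1 = 32.49 kPa
q_ult = 748.38 + 32.49 = 780.87 kPa.
Gross allowable pressure q_all = 780.87 / 3 = 260.29 kPa.
Footing area = 2.1124 m², so allowable column load = 260.29 × 2.1124 = 549.84 kN.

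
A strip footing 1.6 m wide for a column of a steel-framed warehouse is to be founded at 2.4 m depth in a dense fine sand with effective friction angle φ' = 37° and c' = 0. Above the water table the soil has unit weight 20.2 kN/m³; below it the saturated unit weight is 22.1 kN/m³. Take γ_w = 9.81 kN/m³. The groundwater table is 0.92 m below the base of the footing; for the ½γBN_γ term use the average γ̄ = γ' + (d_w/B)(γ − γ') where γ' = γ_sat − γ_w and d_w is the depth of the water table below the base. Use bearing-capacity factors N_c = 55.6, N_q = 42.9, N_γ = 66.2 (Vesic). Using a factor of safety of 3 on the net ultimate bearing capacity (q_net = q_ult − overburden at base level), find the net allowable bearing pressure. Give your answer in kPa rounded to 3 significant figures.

q = γ·D_f = 20.2 × 2.4 = 48.48 kPa.
γ' = 12.29 kN/m³; averaging over the depth B below the base, γ̄ = γ' + (d_w/B)(γ − γ') = 16.838 kN/m³.
q·N_q = 48.48 × 42.9 = 2079.8 kPa
0.5·γ·B·N_γ = 0.5 × 16.838 × 1.6 × 66.2 = 891.75 kPa
q_ult = 2079.8 + 891.75 = 2971.5 kPa.
q_net = 2971.5 − 48.48 = 2923.1 kPa.
q_all(net) = 2923.1 / 3 = 974.36 kPa.

q_all(net) ≈ 974 kPa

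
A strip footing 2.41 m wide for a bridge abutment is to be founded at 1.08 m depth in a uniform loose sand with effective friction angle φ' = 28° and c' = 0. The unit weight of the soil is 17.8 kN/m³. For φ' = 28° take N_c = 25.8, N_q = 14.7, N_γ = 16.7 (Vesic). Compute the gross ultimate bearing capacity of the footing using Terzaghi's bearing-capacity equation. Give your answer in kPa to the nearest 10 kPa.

Effective surcharge at the founding depth q = γ·D_f = 17.8 × 1.08 = 19.224 kPa.
q_ult = q·N_q + 0.5·γ·B·N_γ
     = 19.224 × 14.7 + 0.5 × 17.8 × 2.41 × 16.7
     = 282.59 + 358.2 = 640.79 kPa.

q_ult ≈ 640 kPa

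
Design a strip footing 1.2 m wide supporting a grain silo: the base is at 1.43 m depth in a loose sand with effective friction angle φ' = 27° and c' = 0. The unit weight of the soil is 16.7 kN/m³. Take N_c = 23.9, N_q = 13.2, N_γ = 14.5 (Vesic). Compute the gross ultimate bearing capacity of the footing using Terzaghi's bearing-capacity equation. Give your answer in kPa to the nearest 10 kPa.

q_ult ≈ 460 kPa

Effective surcharge at the founding depth q = γ·D_f = 16.7 × 1.43 = 23.881 kPa.
q_ult = q·N_q + 0.5·γ·B·N_γ
     = 23.881 × 13.2 + 0.5 × 16.7 × 1.2 × 14.5
     = 315.23 + 145.29 = 460.52 kPa.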